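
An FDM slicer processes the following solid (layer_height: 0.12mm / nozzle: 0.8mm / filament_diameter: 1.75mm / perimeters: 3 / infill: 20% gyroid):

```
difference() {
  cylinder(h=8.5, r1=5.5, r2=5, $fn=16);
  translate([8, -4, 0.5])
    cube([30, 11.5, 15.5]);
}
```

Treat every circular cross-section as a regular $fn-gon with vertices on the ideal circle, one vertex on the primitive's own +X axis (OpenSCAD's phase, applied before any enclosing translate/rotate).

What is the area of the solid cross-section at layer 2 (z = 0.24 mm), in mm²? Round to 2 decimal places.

92.13 mm²

At z = 0.24 mm: the cone: at t=0.028 of its height the radius interpolates to r₁+(r₂−r₁)t = 5.486, giving a regular 16-gon of that circumradius (area = (16/2)·5.486²·sin(360°/16) = 92.13 mm²); the cube at (8, -4) is not intersected at this z (z outside [0.5, 16]); Subtracting the remaining from the first: none of the subtracted shapes is present at this height, so the cone is unchanged — area = 92.13 mm². Overall, the cross-section is a single solid region. Net area = 92.13 mm².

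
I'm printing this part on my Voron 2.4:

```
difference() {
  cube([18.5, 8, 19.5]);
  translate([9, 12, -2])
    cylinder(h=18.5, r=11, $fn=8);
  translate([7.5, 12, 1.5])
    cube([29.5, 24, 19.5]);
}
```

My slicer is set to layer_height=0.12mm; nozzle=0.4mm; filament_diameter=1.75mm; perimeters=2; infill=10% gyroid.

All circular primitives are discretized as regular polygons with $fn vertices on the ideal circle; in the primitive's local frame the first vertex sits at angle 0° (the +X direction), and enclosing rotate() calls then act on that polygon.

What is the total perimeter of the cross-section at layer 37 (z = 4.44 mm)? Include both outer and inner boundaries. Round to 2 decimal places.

At z = 4.44 mm: the cube (footprint 18.5×8) is included at this height (perimeter 53.00 mm); the cylinder at (9, 12): section is a regular 8-gon, circumradius r=11 (perimeter = 2·8·11.000·sin(180°/8) = 67.35 mm); the cube at (7.5, 12) (footprint 29.5×24) is included at this height (perimeter 107.00 mm); Taking the first minus the rest: starting from the 18.5×8 cube, the r=11 cylinder at (9, 12) partially overlaps it — only the 89.61 mm² overlap (of its 342.24 mm²) is removed, clipping the outline; the 29.5×24 cube at (7.5, 12) misses the remaining region (no effect) — boundary = 57.95 mm. Overall, the cross-section is a single solid region. Total boundary length (outer) = 57.95 mm.

57.95 mm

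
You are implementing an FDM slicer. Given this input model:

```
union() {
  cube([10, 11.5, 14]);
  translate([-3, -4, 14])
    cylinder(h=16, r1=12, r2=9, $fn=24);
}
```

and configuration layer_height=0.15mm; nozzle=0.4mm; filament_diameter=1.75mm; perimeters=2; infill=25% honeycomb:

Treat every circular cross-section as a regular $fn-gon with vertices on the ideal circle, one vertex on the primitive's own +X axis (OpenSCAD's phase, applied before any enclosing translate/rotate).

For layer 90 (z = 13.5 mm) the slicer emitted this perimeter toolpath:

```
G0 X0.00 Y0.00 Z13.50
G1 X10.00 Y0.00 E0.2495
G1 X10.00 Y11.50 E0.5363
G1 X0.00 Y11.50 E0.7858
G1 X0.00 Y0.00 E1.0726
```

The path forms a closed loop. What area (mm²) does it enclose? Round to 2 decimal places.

115.00 mm²

Apply the shoelace formula to the sequence of (X, Y) vertices; enclosed area = 115.00 mm².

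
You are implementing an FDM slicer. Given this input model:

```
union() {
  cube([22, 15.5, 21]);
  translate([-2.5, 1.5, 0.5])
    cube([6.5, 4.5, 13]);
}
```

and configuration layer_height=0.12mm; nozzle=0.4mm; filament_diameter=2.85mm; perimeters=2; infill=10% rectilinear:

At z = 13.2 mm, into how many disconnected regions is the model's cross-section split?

1

At z = 13.2 mm: the 22×15.5 cube contributes its full rectangle; the cube at (-2.5, 1.5) is present — its section is the full 6.5×4.5 rectangle; Combining (union): the regions partially overlap (shared area 18.00 mm²), so overlapping operands fuse into one piece — 1 connected region. The result has 1 disconnected region.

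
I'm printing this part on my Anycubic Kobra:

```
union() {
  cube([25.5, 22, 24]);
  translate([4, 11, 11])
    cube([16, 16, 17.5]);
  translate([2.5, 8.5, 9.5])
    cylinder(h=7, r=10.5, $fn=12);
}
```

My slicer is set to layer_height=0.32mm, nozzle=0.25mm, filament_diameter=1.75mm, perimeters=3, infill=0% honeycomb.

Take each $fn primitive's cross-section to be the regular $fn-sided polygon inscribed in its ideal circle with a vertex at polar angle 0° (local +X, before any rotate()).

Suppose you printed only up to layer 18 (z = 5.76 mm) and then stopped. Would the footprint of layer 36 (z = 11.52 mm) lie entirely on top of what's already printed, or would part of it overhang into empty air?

Compare the two slices. At z = 5.76: the cube is present — its section is the full 25.5×22 rectangle (area 561.00 mm²); the cube at (4, 11) is absent (z outside [11, 28.5]); the cylinder at (2.5, 8.5) is absent (z outside [9.5, 16.5]); Merging all regions: only the 25.5×22 cube is present, so the union is just that shape — area = 561.00 mm². At z = 11.52: the cube is present — its section is the full 25.5×22 rectangle (area 561.00 mm²); the cube at (4, 11) is present — its section is the full 16×16 rectangle (area 256.00 mm²); the r=10.5 cylinder at (2.5, 8.5) contributes a regular 12-gon of circumradius 10.5 (area = (12/2)·10.500²·sin(360°/12) = 330.75 mm²); Taking the union: the regions partially overlap — summed areas 1147.75 mm² minus the doubly-counted overlap 381.05 mm² gives 766.70 mm² — area = 766.70 mm². Checking containment: at z = 11.52 the cross-section extends beyond the z = 5.76 cross-section by about 205.70 mm².

part overhangs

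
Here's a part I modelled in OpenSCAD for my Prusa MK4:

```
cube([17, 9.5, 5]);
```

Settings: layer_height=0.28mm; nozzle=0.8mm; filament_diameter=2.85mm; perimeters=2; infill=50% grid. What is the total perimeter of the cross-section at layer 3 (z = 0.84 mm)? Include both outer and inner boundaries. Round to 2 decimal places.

53.00 mm

At z = 0.84 mm: the 17×9.5 cube contributes its full rectangle (perimeter 53.00 mm). Overall, the cross-section is a single solid region. Total boundary length (outer) = 53.00 mm.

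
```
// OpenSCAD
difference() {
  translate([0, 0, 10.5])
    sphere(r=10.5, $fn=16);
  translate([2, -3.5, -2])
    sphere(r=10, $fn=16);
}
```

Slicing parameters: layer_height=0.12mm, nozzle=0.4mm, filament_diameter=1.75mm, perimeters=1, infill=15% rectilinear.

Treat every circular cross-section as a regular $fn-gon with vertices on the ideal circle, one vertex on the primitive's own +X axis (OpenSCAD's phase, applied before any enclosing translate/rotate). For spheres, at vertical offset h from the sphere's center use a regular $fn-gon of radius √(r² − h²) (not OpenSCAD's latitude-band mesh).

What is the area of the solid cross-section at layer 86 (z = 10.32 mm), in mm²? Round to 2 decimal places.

At z = 10.32 mm: the r=10.5 sphere slices to a regular 16-gon of circumradius 10.498 (√(r²−h²) with h=0.18 from center) (area = (16/2)·10.498²·sin(360°/16) = 337.43 mm²); the sphere at (2, -3.5) is absent (|z−center|=12.320 > r=10); After the difference (first − rest): none of the subtracted shapes is present at this height, so the r=10.5 sphere is unchanged — area = 337.43 mm². Overall, the cross-section is a single solid region. Net area = 337.43 mm².

337.43 mm²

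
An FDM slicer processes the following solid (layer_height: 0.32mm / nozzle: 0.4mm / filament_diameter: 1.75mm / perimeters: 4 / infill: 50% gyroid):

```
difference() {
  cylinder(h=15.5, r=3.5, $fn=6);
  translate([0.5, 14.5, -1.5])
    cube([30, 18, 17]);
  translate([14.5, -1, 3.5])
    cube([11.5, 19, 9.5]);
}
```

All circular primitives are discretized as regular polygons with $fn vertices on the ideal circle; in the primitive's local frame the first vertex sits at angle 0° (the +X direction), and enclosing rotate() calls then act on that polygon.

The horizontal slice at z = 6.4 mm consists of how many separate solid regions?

At z = 6.4 mm: the r=3.5 cylinder gives a regular 6-gon of circumradius 3.5 (constant along its height); the 30×18 cube at (0.5, 14.5) contributes its full rectangle; the cube at (14.5, -1) is present — its section is the full 11.5×19 rectangle; Subtracting the remaining from the first: starting from the r=3.5 cylinder, the 30×18 cube at (0.5, 14.5) misses the remaining region (no effect); the 11.5×19 cube at (14.5, -1) misses the remaining region (no effect) — 1 connected region. The result has 1 disconnected region.

1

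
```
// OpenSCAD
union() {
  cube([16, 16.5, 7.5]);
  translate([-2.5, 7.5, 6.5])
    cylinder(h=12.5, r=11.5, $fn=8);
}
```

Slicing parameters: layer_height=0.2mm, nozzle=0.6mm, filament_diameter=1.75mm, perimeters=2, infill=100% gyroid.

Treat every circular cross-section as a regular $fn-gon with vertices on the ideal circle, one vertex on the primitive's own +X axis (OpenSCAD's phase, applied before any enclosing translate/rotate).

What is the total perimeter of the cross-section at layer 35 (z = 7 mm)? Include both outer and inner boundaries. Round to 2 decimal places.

90.30 mm

At z = 7 mm: the 16×16.5 cube contributes its full rectangle (perimeter 65.00 mm); the cylinder at (-2.5, 7.5): section is a regular 8-gon, circumradius r=11.5 (perimeter = 2·8·11.500·sin(180°/8) = 70.41 mm); Taking the union: the regions partially overlap (shared area 119.32 mm²), so the edge portions inside another operand are dropped and the merged outline is re-measured after clipping — boundary = 90.30 mm. Overall, the cross-section is a single solid region. Total boundary length (outer) = 90.30 mm.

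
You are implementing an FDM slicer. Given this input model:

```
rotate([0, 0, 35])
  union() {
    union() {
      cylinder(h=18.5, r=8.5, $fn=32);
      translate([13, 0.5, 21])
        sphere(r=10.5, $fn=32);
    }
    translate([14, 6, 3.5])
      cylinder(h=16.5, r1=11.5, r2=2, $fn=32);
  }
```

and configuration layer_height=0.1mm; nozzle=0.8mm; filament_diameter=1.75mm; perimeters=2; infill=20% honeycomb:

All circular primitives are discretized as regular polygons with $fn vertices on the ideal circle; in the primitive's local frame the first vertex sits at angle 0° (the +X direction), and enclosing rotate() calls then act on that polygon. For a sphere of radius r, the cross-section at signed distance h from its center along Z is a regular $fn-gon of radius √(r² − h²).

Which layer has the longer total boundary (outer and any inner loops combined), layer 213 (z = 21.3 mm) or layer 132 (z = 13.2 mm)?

Layer 213 (z = 21.3): the cylinder does not reach this height (z outside [0, 18.5]); the r=10.5 sphere at (13, 0.5) contributes a regular 32-gon of circumradius √(10.5²−0.3²) = 10.496 (perimeter = 2·32·10.496·sin(180°/32) = 65.84 mm); Combining (union): only the r=10.5 sphere at (13, 0.5) is present, so the union is just that shape — boundary = 65.84 mm; the cone at (14, 6) does not reach this height (z outside [3.5, 20]); Taking the union: only that combined region is present, so the union is just that shape — boundary = 65.84 mm; (rotated 35° about Z; rotation is an isometry so areas/perimeters/island counts are preserved). So its perimeter = 65.84 mm. Layer 132 (z = 13.2): the r=8.5 cylinder contributes a regular 32-gon of circumradius 8.5 (perimeter = 2·32·8.500·sin(180°/32) = 53.32 mm); the r=10.5 sphere at (13, 0.5) contributes a regular 32-gon of circumradius √(10.5²−7.8²) = 7.029 (perimeter = 2·32·7.029·sin(180°/32) = 44.10 mm); Combining (union): the regions partially overlap (shared area 13.97 mm²), so the edge portions inside another operand are dropped and the merged outline is re-measured after clipping — boundary = 79.75 mm; the cone at (14, 6) contributes a regular 32-gon of circumradius 5.915 (interpolated between r1=11.5 and r2=2 at t=0.588) (perimeter = 2·32·5.915·sin(180°/32) = 37.11 mm); Merging all regions: the regions partially overlap (shared area 60.35 mm²), so the edge portions inside another operand are dropped and the merged outline is re-measured after clipping — boundary = 88.05 mm; (rotated 35° about Z; rotation is an isometry so areas/perimeters/island counts are preserved). So its perimeter = 88.05 mm. Layer 132 is larger (88.05 vs 65.84 mm).

layer 132 (z = 13.2 mm)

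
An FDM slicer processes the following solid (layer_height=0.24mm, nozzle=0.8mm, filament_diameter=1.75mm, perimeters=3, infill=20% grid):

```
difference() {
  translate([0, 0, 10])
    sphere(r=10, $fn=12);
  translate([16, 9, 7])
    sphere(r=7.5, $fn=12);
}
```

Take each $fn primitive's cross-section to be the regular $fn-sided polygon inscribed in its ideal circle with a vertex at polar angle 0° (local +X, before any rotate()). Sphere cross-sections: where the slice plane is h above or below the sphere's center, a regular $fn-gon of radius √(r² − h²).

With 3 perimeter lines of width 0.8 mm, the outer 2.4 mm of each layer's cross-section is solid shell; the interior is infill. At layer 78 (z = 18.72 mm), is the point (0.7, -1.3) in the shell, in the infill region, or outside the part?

infill

At z = 18.72 mm: the sphere: section is a regular 12-gon, circumradius = √(r²−h²) = √(10²−8.72²) = 4.895; the sphere at (16, 9) does not reach this height (|z−center|=11.720 > r=7.5); After the difference (first − rest): none of the subtracted shapes is present at this height, so the r=10 sphere is unchanged — 1 connected region. Overall, the cross-section is a single solid region. The nearest boundary edge runs (-0.00, -4.90)→(2.45, -4.24); distance from the point to it = 3.29 mm. The point is inside the cross-section and 3.29 mm from the nearest boundary — more than the 2.4 mm shell width (3 × 0.8), so it's in the infill interior.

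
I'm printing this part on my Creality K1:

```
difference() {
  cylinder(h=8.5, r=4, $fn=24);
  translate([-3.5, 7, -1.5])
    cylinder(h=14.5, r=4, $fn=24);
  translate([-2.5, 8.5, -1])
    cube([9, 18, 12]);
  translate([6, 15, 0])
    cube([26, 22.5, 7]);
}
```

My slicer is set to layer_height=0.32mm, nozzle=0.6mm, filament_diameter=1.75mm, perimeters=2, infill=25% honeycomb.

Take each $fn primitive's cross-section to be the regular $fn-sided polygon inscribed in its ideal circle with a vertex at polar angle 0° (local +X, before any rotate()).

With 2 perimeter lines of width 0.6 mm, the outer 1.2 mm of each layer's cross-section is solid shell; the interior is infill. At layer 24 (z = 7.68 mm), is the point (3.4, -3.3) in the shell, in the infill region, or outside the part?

outside

At z = 7.68 mm: the r=4 cylinder gives a regular 24-gon of circumradius 4 (constant along its height); the r=4 cylinder at (-3.5, 7) gives a regular 24-gon of circumradius 4 (constant along its height); the cube at (-2.5, 8.5) (footprint 9×18) is included at this height; the cube at (6, 15) is not intersected at this z (z outside [0, 7]); Taking the first minus the rest: starting from the r=4 cylinder, the r=4 cylinder at (-3.5, 7) partially overlaps it — only the 0.12 mm² overlap (of its 49.69 mm²) is removed, clipping the outline; the 9×18 cube at (-2.5, 8.5) misses the remaining region (no effect) — 1 connected region. Overall, the cross-section is a single solid region. The nearest boundary edge runs (3.46, -2.00)→(2.83, -2.83); distance from the point to it = 0.74 mm. The point is not inside any of the regions above, so it lies outside the cross-section (0.74 mm from the nearest boundary).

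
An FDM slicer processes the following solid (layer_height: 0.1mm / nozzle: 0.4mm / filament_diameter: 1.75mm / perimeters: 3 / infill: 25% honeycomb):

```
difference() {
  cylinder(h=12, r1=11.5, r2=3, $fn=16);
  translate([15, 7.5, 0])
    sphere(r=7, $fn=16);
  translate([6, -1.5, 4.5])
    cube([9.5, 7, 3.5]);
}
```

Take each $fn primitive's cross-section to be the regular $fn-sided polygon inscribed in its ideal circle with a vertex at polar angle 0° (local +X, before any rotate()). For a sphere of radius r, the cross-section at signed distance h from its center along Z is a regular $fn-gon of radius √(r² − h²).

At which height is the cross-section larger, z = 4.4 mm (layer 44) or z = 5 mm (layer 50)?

layer 44 (z = 4.4 mm)

Layer 44 (z = 4.4): the cone: at t=0.367 of its height the radius interpolates to r₁+(r₂−r₁)t = 8.383, giving a regular 16-gon of that circumradius (area = (16/2)·8.383²·sin(360°/16) = 215.16 mm²); the r=7 sphere at (15, 7.5) contributes a regular 16-gon of circumradius √(7²−4.4²) = 5.444 (area = (16/2)·5.444²·sin(360°/16) = 90.74 mm²); the cube at (6, -1.5) is absent (z outside [4.5, 8]); After the difference (first − rest): starting from the cone (215.16 mm²), the r=7 sphere at (15, 7.5) misses the remaining region (no effect) — area = 215.16 mm². So its area = 215.16 mm². Layer 50 (z = 5): the cone: at t=0.417 of its height the radius interpolates to r₁+(r₂−r₁)t = 7.958, giving a regular 16-gon of that circumradius (area = (16/2)·7.958²·sin(360°/16) = 193.90 mm²); the sphere at (15, 7.5): section is a regular 16-gon, circumradius = √(r²−h²) = √(7²−5²) = 4.899 (area = (16/2)·4.899²·sin(360°/16) = 73.48 mm²); the cube at (6, -1.5) (footprint 9.5×7) is included at this height (area 66.50 mm²); Subtracting the remaining from the first: starting from the cone (193.90 mm²), the r=7 sphere at (15, 7.5) misses the remaining region (no effect); the 9.5×7 cube at (6, -1.5) partially overlaps it — only the 9.12 mm² overlap (of its 66.50 mm²) is removed, clipping the outline — area = 184.77 mm². So its area = 184.77 mm². Layer 44 is larger (215.16 vs 184.77 mm²).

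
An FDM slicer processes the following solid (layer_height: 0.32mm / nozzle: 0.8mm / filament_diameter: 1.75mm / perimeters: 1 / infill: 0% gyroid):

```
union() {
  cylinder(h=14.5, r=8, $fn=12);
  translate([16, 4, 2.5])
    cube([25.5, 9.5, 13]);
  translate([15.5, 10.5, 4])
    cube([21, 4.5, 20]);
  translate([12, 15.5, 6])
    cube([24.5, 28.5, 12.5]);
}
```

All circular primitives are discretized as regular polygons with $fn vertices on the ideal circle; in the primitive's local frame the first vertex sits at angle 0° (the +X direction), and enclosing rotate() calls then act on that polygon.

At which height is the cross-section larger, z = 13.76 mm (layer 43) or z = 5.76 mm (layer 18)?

Layer 43 (z = 13.76): the r=8 cylinder gives a regular 12-gon of circumradius 8 (constant along its height) (area = (12/2)·8.000²·sin(360°/12) = 192.00 mm²); the 25.5×9.5 cube at (16, 4) contributes its full rectangle (area 242.25 mm²); the cube at (15.5, 10.5) is present — its section is the full 21×4.5 rectangle (area 94.50 mm²); the cube at (12, 15.5) (footprint 24.5×28.5) is included at this height (area 698.25 mm²); Combining (union): the regions partially overlap — summed areas 1227.00 mm² minus the doubly-counted overlap 61.50 mm² gives 1165.50 mm² — area = 1165.50 mm². So its area = 1165.50 mm². Layer 18 (z = 5.76): the cylinder: section is a regular 12-gon, circumradius r=8 (area = (12/2)·8.000²·sin(360°/12) = 192.00 mm²); the cube at (16, 4) (footprint 25.5×9.5) is included at this height (area 242.25 mm²); the cube at (15.5, 10.5) (footprint 21×4.5) is included at this height (area 94.50 mm²); the cube at (12, 15.5) does not reach this height (z outside [6, 18.5]); Merging all regions: the regions partially overlap — summed areas 528.75 mm² minus the doubly-counted overlap 61.50 mm² gives 467.25 mm² — area = 467.25 mm². So its area = 467.25 mm². Layer 43 is larger (1165.50 vs 467.25 mm²).

layer 43 (z = 13.76 mm)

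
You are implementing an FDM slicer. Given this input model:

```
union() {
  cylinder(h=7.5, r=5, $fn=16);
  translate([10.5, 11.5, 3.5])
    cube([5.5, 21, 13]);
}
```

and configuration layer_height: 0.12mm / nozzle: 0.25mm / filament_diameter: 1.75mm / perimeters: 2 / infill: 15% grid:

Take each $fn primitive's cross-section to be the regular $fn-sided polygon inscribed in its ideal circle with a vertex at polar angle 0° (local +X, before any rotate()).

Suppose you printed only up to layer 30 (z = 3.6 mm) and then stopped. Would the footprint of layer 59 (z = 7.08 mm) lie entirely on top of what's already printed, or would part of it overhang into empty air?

entirely on top

Compare the two slices. At z = 3.6: the r=5 cylinder gives a regular 16-gon of circumradius 5 (constant along its height) (area = (16/2)·5.000²·sin(360°/16) = 76.54 mm²); the cube at (10.5, 11.5) is present — its section is the full 5.5×21 rectangle (area 115.50 mm²); Combining (union): the 2 present regions are separate (no shared area or edge), so areas and boundary lengths simply add and each stays a separate island — area = 192.04 mm². At z = 7.08: the r=5 cylinder contributes a regular 16-gon of circumradius 5 (area = (16/2)·5.000²·sin(360°/16) = 76.54 mm²); the 5.5×21 cube at (10.5, 11.5) contributes its full rectangle (area 115.50 mm²); Combining (union): the 2 present regions are separate (no shared area or edge), so areas and boundary lengths simply add and each stays a separate island — area = 192.04 mm². Checking containment: the cross-section at z = 7.08 is a subset of the cross-section at z = 3.6.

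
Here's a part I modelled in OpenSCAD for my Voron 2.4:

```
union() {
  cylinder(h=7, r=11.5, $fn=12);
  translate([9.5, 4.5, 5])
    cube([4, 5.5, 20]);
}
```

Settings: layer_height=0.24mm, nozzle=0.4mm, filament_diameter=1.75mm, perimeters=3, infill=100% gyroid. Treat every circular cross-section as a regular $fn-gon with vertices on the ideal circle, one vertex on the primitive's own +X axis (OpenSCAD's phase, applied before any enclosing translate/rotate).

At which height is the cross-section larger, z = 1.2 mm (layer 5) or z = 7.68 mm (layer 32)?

layer 5 (z = 1.2 mm)

Layer 5 (z = 1.2): the cylinder: section is a regular 12-gon, circumradius r=11.5 (area = (12/2)·11.500²·sin(360°/12) = 396.75 mm²); the cube at (9.5, 4.5) does not reach this height (z outside [5, 25]); Taking the union: only the r=11.5 cylinder is present, so the union is just that shape — area = 396.75 mm². So its area = 396.75 mm². Layer 32 (z = 7.68): the cylinder is absent (z outside [0, 7]); the 4×5.5 cube at (9.5, 4.5) contributes its full rectangle (area 22.00 mm²); Taking the union: only the 4×5.5 cube at (9.5, 4.5) is present, so the union is just that shape — area = 22.00 mm². So its area = 22.00 mm². Layer 5 is larger (396.75 vs 22.00 mm²).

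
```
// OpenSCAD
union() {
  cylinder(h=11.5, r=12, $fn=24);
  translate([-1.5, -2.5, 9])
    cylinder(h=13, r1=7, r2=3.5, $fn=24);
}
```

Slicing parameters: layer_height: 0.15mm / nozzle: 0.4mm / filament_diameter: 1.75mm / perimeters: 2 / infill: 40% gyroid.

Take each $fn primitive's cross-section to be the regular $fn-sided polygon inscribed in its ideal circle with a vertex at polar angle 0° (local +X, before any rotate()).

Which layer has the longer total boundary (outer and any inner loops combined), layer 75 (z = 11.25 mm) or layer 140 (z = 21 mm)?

layer 75 (z = 11.25 mm)

Layer 75 (z = 11.25): the r=12 cylinder contributes a regular 24-gon of circumradius 12 (perimeter = 2·24·12.000·sin(180°/24) = 75.18 mm); the cone at (-1.5, -2.5) contributes a regular 24-gon of circumradius 6.394 (interpolated between r1=7 and r2=3.5 at t=0.173) (perimeter = 2·24·6.394·sin(180°/24) = 40.06 mm); Combining (union): the cone at (-1.5, -2.5) lies entirely inside the r=12 cylinder, so the union is just the r=12 cylinder — boundary = 75.18 mm. So its perimeter = 75.18 mm. Layer 140 (z = 21): the cylinder is absent (z outside [0, 11.5]); the cone at (-1.5, -2.5) contributes a regular 24-gon of circumradius 3.769 (interpolated between r1=7 and r2=3.5 at t=0.923) (perimeter = 2·24·3.769·sin(180°/24) = 23.62 mm); Merging all regions: only the cone at (-1.5, -2.5) is present, so the union is just that shape — boundary = 23.62 mm. So its perimeter = 23.62 mm. Layer 75 is larger (75.18 vs 23.62 mm).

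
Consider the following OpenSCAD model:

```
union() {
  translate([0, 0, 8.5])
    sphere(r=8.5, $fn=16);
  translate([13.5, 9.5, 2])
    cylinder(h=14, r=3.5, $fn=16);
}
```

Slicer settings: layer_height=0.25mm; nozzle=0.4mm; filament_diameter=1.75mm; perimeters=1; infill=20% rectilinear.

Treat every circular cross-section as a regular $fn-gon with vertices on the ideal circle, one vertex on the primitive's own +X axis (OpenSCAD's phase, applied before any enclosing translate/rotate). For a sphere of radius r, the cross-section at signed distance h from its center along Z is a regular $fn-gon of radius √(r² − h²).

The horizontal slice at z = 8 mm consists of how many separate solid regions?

At z = 8 mm: the r=8.5 sphere slices to a regular 16-gon of circumradius 8.485 (√(r²−h²) with h=0.5 from center); the r=3.5 cylinder at (13.5, 9.5) gives a regular 16-gon of circumradius 3.5 (constant along its height); Combining (union): the 2 present regions are separate (no shared area or edge), so areas and boundary lengths simply add and each stays a separate island — 2 connected regions. The result has 2 disconnected regions.

2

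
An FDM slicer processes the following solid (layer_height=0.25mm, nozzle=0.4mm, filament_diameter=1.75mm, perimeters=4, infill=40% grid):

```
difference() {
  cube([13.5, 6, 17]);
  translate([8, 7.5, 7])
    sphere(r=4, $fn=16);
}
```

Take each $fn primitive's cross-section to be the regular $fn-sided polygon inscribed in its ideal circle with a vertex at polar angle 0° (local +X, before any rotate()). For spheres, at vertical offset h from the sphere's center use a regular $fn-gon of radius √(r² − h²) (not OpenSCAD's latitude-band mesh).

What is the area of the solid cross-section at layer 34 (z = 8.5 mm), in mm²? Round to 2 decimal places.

At z = 8.5 mm: the cube is present — its section is the full 13.5×6 rectangle (area 81.00 mm²); the r=4 sphere at (8, 7.5) contributes a regular 16-gon of circumradius √(4²−1.5²) = 3.708 (area = (16/2)·3.708²·sin(360°/16) = 42.10 mm²); Taking the first minus the rest: starting from the 13.5×6 cube (81.00 mm²), the r=4 sphere at (8, 7.5) partially overlaps it — only the 10.37 mm² overlap (of its 42.10 mm²) is removed, clipping the outline — area = 70.63 mm². Overall, the cross-section is a single solid region. Net area = 70.63 mm².

70.63 mm²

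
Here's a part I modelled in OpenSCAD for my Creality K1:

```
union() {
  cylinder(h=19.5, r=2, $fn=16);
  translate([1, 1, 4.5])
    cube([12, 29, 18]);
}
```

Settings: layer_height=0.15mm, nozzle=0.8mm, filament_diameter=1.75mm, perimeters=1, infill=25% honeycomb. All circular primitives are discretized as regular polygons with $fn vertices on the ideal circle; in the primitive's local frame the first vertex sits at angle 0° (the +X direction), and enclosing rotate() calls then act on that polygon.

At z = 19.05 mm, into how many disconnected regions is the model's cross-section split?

At z = 19.05 mm: the r=2 cylinder gives a regular 16-gon of circumradius 2 (constant along its height); the cube at (1, 1) (footprint 12×29) is included at this height; Merging all regions: the regions partially overlap (shared area 0.29 mm²), so overlapping operands fuse into one piece — 1 connected region. The result has 1 disconnected region.

1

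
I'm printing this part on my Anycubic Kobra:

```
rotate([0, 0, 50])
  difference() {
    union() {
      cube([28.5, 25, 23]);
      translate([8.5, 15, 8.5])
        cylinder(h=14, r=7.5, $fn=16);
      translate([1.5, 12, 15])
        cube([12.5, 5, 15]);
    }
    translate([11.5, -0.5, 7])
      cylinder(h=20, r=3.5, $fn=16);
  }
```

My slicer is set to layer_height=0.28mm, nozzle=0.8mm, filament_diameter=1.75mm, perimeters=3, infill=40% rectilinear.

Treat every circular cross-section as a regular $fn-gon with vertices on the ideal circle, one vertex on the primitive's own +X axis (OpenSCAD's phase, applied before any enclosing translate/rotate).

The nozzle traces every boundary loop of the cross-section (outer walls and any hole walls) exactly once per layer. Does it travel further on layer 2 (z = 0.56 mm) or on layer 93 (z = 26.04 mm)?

Layer 2 (z = 0.56): the cube (footprint 28.5×25) is included at this height (perimeter 107.00 mm); the cylinder at (8.5, 15) does not reach this height (z outside [8.5, 22.5]); the cube at (1.5, 12) does not reach this height (z outside [15, 30]); Merging all regions: only the 28.5×25 cube is present, so the union is just that shape — boundary = 107.00 mm; the cylinder at (11.5, -0.5) does not reach this height (z outside [7, 27]); After the difference (first − rest): none of the subtracted shapes is present at this height, so the result so far is unchanged — boundary = 107.00 mm; (whole slice rotated 50° about Z — lengths, areas and connectivity unchanged). So its perimeter = 107.00 mm. Layer 93 (z = 26.04): the cube is not intersected at this z (z outside [0, 23]); the cylinder at (8.5, 15) is not intersected at this z (z outside [8.5, 22.5]); the cube at (1.5, 12) is present — its section is the full 12.5×5 rectangle (perimeter 35.00 mm); Taking the union: only the 12.5×5 cube at (1.5, 12) is present, so the union is just that shape — boundary = 35.00 mm; the r=3.5 cylinder at (11.5, -0.5) gives a regular 16-gon of circumradius 3.5 (constant along its height) (perimeter = 2·16·3.500·sin(180°/16) = 21.85 mm); After the difference (first − rest): starting from the result so far, the r=3.5 cylinder at (11.5, -0.5) misses the remaining region (no effect) — boundary = 35.00 mm; (whole slice rotated 50° about Z — lengths, areas and connectivity unchanged). So its perimeter = 35.00 mm. Layer 2 is larger (107.00 vs 35.00 mm).

layer 2 (z = 0.56 mm)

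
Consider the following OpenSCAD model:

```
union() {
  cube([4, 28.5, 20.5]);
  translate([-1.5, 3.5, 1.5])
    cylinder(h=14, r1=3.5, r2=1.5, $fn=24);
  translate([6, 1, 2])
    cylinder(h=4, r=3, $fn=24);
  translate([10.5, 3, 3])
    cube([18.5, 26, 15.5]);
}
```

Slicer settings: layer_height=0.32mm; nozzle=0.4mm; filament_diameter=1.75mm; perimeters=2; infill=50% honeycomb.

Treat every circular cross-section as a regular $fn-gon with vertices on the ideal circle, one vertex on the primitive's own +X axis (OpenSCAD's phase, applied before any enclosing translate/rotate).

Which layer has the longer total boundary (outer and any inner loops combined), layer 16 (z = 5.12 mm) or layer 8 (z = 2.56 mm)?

layer 16 (z = 5.12 mm)

Layer 16 (z = 5.12): the cube is present — its section is the full 4×28.5 rectangle (perimeter 65.00 mm); the cone at (-1.5, 3.5): at t=0.259 of its height the radius interpolates to r₁+(r₂−r₁)t = 2.983, giving a regular 24-gon of that circumradius (perimeter = 2·24·2.983·sin(180°/24) = 18.69 mm); the r=3 cylinder at (6, 1) contributes a regular 24-gon of circumradius 3 (perimeter = 2·24·3.000·sin(180°/24) = 18.80 mm); the 18.5×26 cube at (10.5, 3) contributes its full rectangle (perimeter 89.00 mm); Taking the union: the regions partially overlap (shared area 7.75 mm²), so the edge portions inside another operand are dropped and the merged outline is re-measured after clipping — boundary = 172.58 mm. So its perimeter = 172.58 mm. Layer 8 (z = 2.56): the cube is present — its section is the full 4×28.5 rectangle (perimeter 65.00 mm); the cone at (-1.5, 3.5): at t=0.076 of its height the radius interpolates to r₁+(r₂−r₁)t = 3.349, giving a regular 24-gon of that circumradius (perimeter = 2·24·3.349·sin(180°/24) = 20.98 mm); the r=3 cylinder at (6, 1) gives a regular 24-gon of circumradius 3 (constant along its height) (perimeter = 2·24·3.000·sin(180°/24) = 18.80 mm); the cube at (10.5, 3) is not intersected at this z (z outside [3, 18.5]); Merging all regions: the regions partially overlap (shared area 10.21 mm²), so the edge portions inside another operand are dropped and the merged outline is re-measured after clipping — boundary = 83.91 mm. So its perimeter = 83.91 mm. Layer 16 is larger (172.58 vs 83.91 mm).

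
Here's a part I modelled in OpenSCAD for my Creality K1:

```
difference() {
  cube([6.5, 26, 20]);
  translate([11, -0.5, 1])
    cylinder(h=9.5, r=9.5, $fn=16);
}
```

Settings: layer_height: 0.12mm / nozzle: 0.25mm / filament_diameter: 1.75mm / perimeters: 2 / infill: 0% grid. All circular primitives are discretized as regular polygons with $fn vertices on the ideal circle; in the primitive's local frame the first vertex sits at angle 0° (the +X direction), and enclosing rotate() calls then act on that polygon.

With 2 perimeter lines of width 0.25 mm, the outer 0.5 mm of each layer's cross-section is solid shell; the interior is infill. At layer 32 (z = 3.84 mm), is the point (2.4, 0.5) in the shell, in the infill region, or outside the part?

outside

At z = 3.84 mm: the cube (footprint 6.5×26) is included at this height; the cylinder at (11, -0.5): section is a regular 16-gon, circumradius r=9.5; Subtracting the remaining from the first: starting from the 6.5×26 cube, the r=9.5 cylinder at (11, -0.5) partially overlaps it — only the 26.04 mm² overlap (of its 276.30 mm²) is removed, clipping the outline — 1 connected region. Overall, the cross-section is a single solid region. The nearest boundary edge runs (2.22, 3.14)→(1.60, 0.00); distance from the point to it = 0.69 mm. The point is not inside any of the regions above, so it lies outside the cross-section (0.69 mm from the nearest boundary).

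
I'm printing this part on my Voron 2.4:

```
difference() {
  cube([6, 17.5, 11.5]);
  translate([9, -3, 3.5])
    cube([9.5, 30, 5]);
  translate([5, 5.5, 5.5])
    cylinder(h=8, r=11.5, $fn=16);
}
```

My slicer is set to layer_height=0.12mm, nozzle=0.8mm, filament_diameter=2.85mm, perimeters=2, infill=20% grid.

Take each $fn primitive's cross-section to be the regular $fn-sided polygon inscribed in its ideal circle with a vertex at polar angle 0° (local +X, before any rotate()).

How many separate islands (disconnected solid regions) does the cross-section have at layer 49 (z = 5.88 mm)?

At z = 5.88 mm: the 6×17.5 cube contributes its full rectangle; the cube at (9, -3) is present — its section is the full 9.5×30 rectangle; the r=11.5 cylinder at (5, 5.5) gives a regular 16-gon of circumradius 11.5 (constant along its height); Taking the first minus the rest: starting from the 6×17.5 cube, the 9.5×30 cube at (9, -3) misses the remaining region (no effect); the r=11.5 cylinder at (5, 5.5) partially overlaps it — only the 99.33 mm² overlap (of its 404.88 mm²) is removed, clipping the outline — 1 connected region. Overall, the cross-section is a single solid region. Island count = 1.

1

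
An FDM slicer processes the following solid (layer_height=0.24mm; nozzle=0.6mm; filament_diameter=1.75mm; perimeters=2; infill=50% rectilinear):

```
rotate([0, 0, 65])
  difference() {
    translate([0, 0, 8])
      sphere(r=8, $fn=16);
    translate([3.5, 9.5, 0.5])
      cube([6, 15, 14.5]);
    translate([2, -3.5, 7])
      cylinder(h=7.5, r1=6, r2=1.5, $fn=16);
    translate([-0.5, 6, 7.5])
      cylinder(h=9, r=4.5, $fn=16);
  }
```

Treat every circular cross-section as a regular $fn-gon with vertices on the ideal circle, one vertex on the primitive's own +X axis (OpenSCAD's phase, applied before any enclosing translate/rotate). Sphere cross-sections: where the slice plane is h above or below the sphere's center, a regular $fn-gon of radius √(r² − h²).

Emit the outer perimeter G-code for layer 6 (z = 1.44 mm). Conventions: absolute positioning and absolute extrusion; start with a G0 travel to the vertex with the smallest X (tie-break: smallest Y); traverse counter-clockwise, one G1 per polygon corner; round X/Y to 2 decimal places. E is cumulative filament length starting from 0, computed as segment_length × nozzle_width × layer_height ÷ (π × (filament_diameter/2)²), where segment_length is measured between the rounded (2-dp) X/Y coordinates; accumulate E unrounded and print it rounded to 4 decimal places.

At z = 1.44 mm: the r=8 sphere slices to a regular 16-gon of circumradius 4.579 (√(r²−h²) with h=6.56 from center); the 6×15 cube at (3.5, 9.5) contributes its full rectangle; the cone at (2, -3.5) is not intersected at this z (z outside [7, 14.5]); the cylinder at (-0.5, 6) is not intersected at this z (z outside [7.5, 16.5]); Taking the first minus the rest: starting from the r=8 sphere, the 6×15 cube at (3.5, 9.5) misses the remaining region (no effect) — 1 connected region; (rotated 65° about Z; rotation is an isometry so areas/perimeters/island counts are preserved). The outline is a single polygon with 16 vertices. Extrusion per mm of travel: 0.6 × 0.24 / (π × 0.875²) = 0.059868. Accumulating E over each segment gives final E = 1.7111.

G0 X-4.57 Y0.20 Z1.44
G1 X-4.30 Y-1.57 E0.1072
G1 X-3.38 Y-3.09 E0.2136
G1 X-1.94 Y-4.15 E0.3206
G1 X-0.20 Y-4.57 E0.4278
G1 X1.57 Y-4.30 E0.5350
G1 X3.09 Y-3.38 E0.6413
G1 X4.15 Y-1.94 E0.7484
G1 X4.57 Y-0.20 E0.8555
G1 X4.30 Y1.57 E0.9627
G1 X3.38 Y3.09 E1.0691
G1 X1.94 Y4.15 E1.1762
G1 X0.20 Y4.57 E1.2833
G1 X-1.57 Y4.30 E1.3905
G1 X-3.09 Y3.38 E1.4969
G1 X-4.15 Y1.94 E1.6039
G1 X-4.57 Y0.20 E1.7111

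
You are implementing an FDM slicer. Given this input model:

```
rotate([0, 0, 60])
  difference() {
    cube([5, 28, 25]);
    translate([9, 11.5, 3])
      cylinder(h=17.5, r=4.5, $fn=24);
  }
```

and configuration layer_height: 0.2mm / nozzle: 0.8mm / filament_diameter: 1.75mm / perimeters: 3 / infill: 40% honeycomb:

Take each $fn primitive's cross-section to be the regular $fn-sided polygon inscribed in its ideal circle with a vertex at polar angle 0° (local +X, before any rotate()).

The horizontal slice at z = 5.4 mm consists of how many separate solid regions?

1

At z = 5.4 mm: the cube is present — its section is the full 5×28 rectangle; the r=4.5 cylinder at (9, 11.5) gives a regular 24-gon of circumradius 4.5 (constant along its height); Subtracting the remaining from the first: starting from the 5×28 cube, the r=4.5 cylinder at (9, 11.5) partially overlaps it — only the 1.28 mm² overlap (of its 62.89 mm²) is removed, clipping the outline — 1 connected region; (whole slice rotated 60° about Z — lengths, areas and connectivity unchanged). The result has 1 disconnected region.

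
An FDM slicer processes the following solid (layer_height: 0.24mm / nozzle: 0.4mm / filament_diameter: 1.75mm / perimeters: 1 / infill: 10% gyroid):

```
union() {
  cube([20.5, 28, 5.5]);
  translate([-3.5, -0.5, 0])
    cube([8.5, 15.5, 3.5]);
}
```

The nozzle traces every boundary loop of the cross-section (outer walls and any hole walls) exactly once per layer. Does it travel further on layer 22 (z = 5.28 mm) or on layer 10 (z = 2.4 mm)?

Layer 22 (z = 5.28): the cube is present — its section is the full 20.5×28 rectangle (perimeter 97.00 mm); the cube at (-3.5, -0.5) is not intersected at this z (z outside [0, 3.5]); Combining (union): only the 20.5×28 cube is present, so the union is just that shape — boundary = 97.00 mm. So its perimeter = 97.00 mm. Layer 10 (z = 2.4): the cube (footprint 20.5×28) is included at this height (perimeter 97.00 mm); the cube at (-3.5, -0.5) (footprint 8.5×15.5) is included at this height (perimeter 48.00 mm); Merging all regions: the regions partially overlap (shared area 75.00 mm²), so the edge portions inside another operand are dropped and the merged outline is re-measured after clipping — boundary = 105.00 mm. So its perimeter = 105.00 mm. Layer 10 is larger (105.00 vs 97.00 mm).

layer 10 (z = 2.4 mm)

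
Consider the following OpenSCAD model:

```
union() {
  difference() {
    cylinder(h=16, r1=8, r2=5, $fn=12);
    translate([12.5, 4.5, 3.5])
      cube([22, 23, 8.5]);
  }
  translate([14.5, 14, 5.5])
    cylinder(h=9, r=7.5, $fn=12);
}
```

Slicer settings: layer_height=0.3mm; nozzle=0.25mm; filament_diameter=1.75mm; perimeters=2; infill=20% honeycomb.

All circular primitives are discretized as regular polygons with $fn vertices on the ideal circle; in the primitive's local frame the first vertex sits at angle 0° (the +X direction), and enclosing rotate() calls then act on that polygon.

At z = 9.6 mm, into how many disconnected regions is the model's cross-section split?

At z = 9.6 mm: the cone contributes a regular 12-gon of circumradius 6.200 (interpolated between r1=8 and r2=5 at t=0.600); the 22×23 cube at (12.5, 4.5) contributes its full rectangle; Taking the first minus the rest: starting from the cone, the 22×23 cube at (12.5, 4.5) misses the remaining region (no effect) — 1 connected region; the cylinder at (14.5, 14): section is a regular 12-gon, circumradius r=7.5; Taking the union: the 2 present regions are separate (no shared area or edge), so areas and boundary lengths simply add and each stays a separate island — 2 connected regions. The result has 2 disconnected regions.

2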